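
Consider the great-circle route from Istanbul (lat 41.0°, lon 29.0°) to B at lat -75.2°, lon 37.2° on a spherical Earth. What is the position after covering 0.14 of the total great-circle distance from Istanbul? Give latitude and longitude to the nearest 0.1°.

Convert each endpoint to a unit vector on the sphere (x = cos φ cos λ, y = cos φ sin λ, z = sin φ).
The central angle between the endpoints is δ = arccos(p₁·p₂) ≈ 2.030 rad (116.3°).
Interpolate at f = 0.14 with slerp weights a = sin((1−f)δ)/sin δ ≈ 1.099, b = sin(fδ)/sin δ ≈ 0.313.
p = a·p₁ + b·p₂ ≈ (0.789, 0.450, 0.418); φ = arcsin(p_z) ≈ 24.73°, λ = atan2(p_y, p_x) ≈ 29.72°.

≈ lat 24.7°, lon 29.7°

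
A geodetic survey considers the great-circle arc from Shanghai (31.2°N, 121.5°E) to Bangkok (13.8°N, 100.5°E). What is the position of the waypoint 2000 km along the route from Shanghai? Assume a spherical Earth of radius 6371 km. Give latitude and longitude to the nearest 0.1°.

The haversine formula gives a central angle δ ≈ 0.453 rad (26.0°) between the endpoints. The total great-circle distance is δ·R ≈ 0.453 × 6371 ≈ 2887 km, so the target fraction is f = 2000/2887 ≈ 0.693.
Interpolate at f ≈ 0.693 with slerp weights a = sin((1−f)δ)/sin δ ≈ 0.317, b = sin(fδ)/sin δ ≈ 0.705.
p = a·p₁ + b·p₂ ≈ (-0.267, 0.905, 0.332); φ = arcsin(p_z) ≈ 19.42°, λ = atan2(p_y, p_x) ≈ 106.41°.

≈ (19.4°N, 106.4°E)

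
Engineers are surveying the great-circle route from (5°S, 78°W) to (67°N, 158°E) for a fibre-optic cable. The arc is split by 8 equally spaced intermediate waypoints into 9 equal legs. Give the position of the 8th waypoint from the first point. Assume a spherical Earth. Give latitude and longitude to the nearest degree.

Write both endpoints as unit vectors p₁, p₂ with components (cos φ cos λ, cos φ sin λ, sin φ).
The central angle between the endpoints is δ = arccos(p₁·p₂) ≈ 1.873 rad (107.3°).
Interpolate at f = 8/9 with slerp weights a = sin((1−f)δ)/sin δ ≈ 0.216, b = sin(fδ)/sin δ ≈ 1.043.
p = a·p₁ + b·p₂ ≈ (-0.333, -0.058, 0.941); φ = arcsin(p_z) ≈ 70.24°, λ = atan2(p_y, p_x) ≈ -170.07°.

≈ (70°N, 170°W)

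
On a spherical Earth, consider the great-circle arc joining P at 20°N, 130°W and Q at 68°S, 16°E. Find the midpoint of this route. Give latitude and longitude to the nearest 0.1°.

≈ 41.4°S, 111.6°W

Write both endpoints as unit vectors p₁, p₂ with components (cos φ cos λ, cos φ sin λ, sin φ).
The central angle between the endpoints is δ = arccos(p₁·p₂) ≈ 2.226 rad (127.5°).
Interpolate at f = 1/2 with slerp weights a = sin((1−f)δ)/sin δ ≈ 1.131, b = sin(fδ)/sin δ ≈ 1.131.
p = a·p₁ + b·p₂ ≈ (-0.276, -0.697, -0.662); φ = arcsin(p_z) ≈ -41.43°, λ = atan2(p_y, p_x) ≈ -111.58°.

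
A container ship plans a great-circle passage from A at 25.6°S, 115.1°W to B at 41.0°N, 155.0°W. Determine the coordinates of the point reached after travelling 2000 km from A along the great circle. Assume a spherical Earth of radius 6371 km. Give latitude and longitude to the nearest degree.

From cos δ = sin φ₁ sin φ₂ + cos φ₁ cos φ₂ cos Δλ, the central angle is δ ≈ 1.330 rad (76.2°). The total great-circle distance is δ·R ≈ 1.330 × 6371 ≈ 8472 km, so the target fraction is f = 2000/8472 ≈ 0.236.
Interpolate at f ≈ 0.236 with slerp weights a = sin((1−f)δ)/sin δ ≈ 0.875, b = sin(fδ)/sin δ ≈ 0.318.
p = a·p₁ + b·p₂ ≈ (-0.552, -0.816, -0.170); φ = arcsin(p_z) ≈ -9.76°, λ = atan2(p_y, p_x) ≈ -124.09°.

≈ 10°S, 124°W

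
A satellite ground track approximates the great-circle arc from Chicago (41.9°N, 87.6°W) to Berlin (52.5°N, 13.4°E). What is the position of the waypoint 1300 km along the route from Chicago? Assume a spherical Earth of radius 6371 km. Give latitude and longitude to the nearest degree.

≈ 50°N, 75°W

Write both endpoints as unit vectors p₁, p₂ with components (cos φ cos λ, cos φ sin λ, sin φ).
The central angle between the endpoints is δ = arccos(p₁·p₂) ≈ 1.111 rad (63.7°). The total great-circle distance is δ·R ≈ 1.111 × 6371 ≈ 7081 km, so the target fraction is f = 1300/7081 ≈ 0.184.
Interpolate at f ≈ 0.184 with slerp weights a = sin((1−f)δ)/sin δ ≈ 0.879, b = sin(fδ)/sin δ ≈ 0.226.
p = a·p₁ + b·p₂ ≈ (0.161, -0.622, 0.766); φ = arcsin(p_z) ≈ 50.03°, λ = atan2(p_y, p_x) ≈ -75.46°.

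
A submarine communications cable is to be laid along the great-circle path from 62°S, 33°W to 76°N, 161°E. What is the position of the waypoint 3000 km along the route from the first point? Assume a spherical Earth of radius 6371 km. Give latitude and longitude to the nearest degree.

Write both endpoints as unit vectors p₁, p₂ with components (cos φ cos λ, cos φ sin λ, sin φ).
The central angle between the endpoints is δ = arccos(p₁·p₂) ≈ 2.884 rad (165.2°). The total great-circle distance is δ·R ≈ 2.884 × 6371 ≈ 18372 km, so the target fraction is f = 3000/18372 ≈ 0.163.
Interpolate at f ≈ 0.163 with slerp weights a = sin((1−f)δ)/sin δ ≈ 2.611, b = sin(fδ)/sin δ ≈ 1.779.
p = a·p₁ + b·p₂ ≈ (0.621, -0.528, -0.580); φ = arcsin(p_z) ≈ -35.42°, λ = atan2(p_y, p_x) ≈ -40.34°.

≈ 35°S, 40°W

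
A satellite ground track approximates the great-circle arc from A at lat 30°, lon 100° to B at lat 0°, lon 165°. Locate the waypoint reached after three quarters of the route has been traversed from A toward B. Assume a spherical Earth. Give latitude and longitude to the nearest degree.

Convert each endpoint to a unit vector on the sphere (x = cos φ cos λ, y = cos φ sin λ, z = sin φ).
The central angle between the endpoints is δ = arccos(p₁·p₂) ≈ 1.196 rad (68.5°).
Interpolate at f = 3/4 with slerp weights a = sin((1−f)δ)/sin δ ≈ 0.317, b = sin(fδ)/sin δ ≈ 0.840.
p = a·p₁ + b·p₂ ≈ (-0.859, 0.487, 0.158); φ = arcsin(p_z) ≈ 9.11°, λ = atan2(p_y, p_x) ≈ 150.43°.

≈ lat 9°, lon 150°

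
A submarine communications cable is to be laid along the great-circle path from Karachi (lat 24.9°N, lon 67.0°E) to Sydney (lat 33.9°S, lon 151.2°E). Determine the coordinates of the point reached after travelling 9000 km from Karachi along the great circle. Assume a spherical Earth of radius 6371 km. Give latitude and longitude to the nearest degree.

Write both endpoints as unit vectors p₁, p₂ with components (cos φ cos λ, cos φ sin λ, sin φ).
The central angle between the endpoints is δ = arccos(p₁·p₂) ≈ 1.730 rad (99.1°). The total great-circle distance is δ·R ≈ 1.730 × 6371 ≈ 11023 km, so the target fraction is f = 9000/11023 ≈ 0.816.
Interpolate at f ≈ 0.816 with slerp weights a = sin((1−f)δ)/sin δ ≈ 0.316, b = sin(fδ)/sin δ ≈ 1.000.
p = a·p₁ + b·p₂ ≈ (-0.615, 0.664, -0.425); φ = arcsin(p_z) ≈ -25.13°, λ = atan2(p_y, p_x) ≈ 132.82°.

≈ lat 25°S, lon 133°E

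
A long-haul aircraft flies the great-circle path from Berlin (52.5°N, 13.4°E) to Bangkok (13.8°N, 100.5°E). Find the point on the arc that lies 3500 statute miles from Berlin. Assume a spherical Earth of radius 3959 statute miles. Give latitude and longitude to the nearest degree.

≈ (34°N, 81°E)

Convert each endpoint to a unit vector on the sphere (x = cos φ cos λ, y = cos φ sin λ, z = sin φ).
The central angle between the endpoints is δ = arccos(p₁·p₂) ≈ 1.350 rad (77.3°). The total great-circle distance is δ·R ≈ 1.350 × 3959 ≈ 5344 mi, so the target fraction is f = 3500/5344 ≈ 0.655.
Interpolate at f ≈ 0.655 with slerp weights a = sin((1−f)δ)/sin δ ≈ 0.460, b = sin(fδ)/sin δ ≈ 0.793.
p = a·p₁ + b·p₂ ≈ (0.132, 0.822, 0.554); φ = arcsin(p_z) ≈ 33.66°, λ = atan2(p_y, p_x) ≈ 80.85°.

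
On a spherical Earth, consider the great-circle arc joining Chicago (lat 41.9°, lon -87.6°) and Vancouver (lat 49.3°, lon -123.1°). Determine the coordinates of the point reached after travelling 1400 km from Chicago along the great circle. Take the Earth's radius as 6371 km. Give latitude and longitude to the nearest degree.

≈ lat 47°, lon -104°

Convert each endpoint to a unit vector on the sphere (x = cos φ cos λ, y = cos φ sin λ, z = sin φ).
The central angle between the endpoints is δ = arccos(p₁·p₂) ≈ 0.448 rad (25.7°). The total great-circle distance is δ·R ≈ 0.448 × 6371 ≈ 2852 km, so the target fraction is f = 1400/2852 ≈ 0.491.
Interpolate at f ≈ 0.491 with slerp weights a = sin((1−f)δ)/sin δ ≈ 0.522, b = sin(fδ)/sin δ ≈ 0.504.
p = a·p₁ + b·p₂ ≈ (-0.163, -0.663, 0.730); φ = arcsin(p_z) ≈ 46.92°, λ = atan2(p_y, p_x) ≈ -103.81°.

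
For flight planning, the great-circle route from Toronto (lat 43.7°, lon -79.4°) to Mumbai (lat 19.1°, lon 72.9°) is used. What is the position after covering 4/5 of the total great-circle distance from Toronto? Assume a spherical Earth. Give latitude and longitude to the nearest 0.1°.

≈ lat 39.7°, lon 62.5°

Convert each endpoint to a unit vector on the sphere (x = cos φ cos λ, y = cos φ sin λ, z = sin φ).
The central angle between the endpoints is δ = arccos(p₁·p₂) ≈ 1.959 rad (112.3°).
Interpolate at f = 4/5 with slerp weights a = sin((1−f)δ)/sin δ ≈ 0.413, b = sin(fδ)/sin δ ≈ 1.081.
p = a·p₁ + b·p₂ ≈ (0.355, 0.683, 0.639); φ = arcsin(p_z) ≈ 39.69°, λ = atan2(p_y, p_x) ≈ 62.52°.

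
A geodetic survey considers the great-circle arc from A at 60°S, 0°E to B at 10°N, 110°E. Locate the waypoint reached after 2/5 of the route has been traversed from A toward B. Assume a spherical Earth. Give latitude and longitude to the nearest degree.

Write both endpoints as unit vectors p₁, p₂ with components (cos φ cos λ, cos φ sin λ, sin φ).
The central angle between the endpoints is δ = arccos(p₁·p₂) ≈ 1.895 rad (108.6°).
Interpolate at f = 2/5 with slerp weights a = sin((1−f)δ)/sin δ ≈ 0.957, b = sin(fδ)/sin δ ≈ 0.725.
p = a·p₁ + b·p₂ ≈ (0.234, 0.671, -0.703); φ = arcsin(p_z) ≈ -44.68°, λ = atan2(p_y, p_x) ≈ 70.75°.

≈ 45°S, 71°E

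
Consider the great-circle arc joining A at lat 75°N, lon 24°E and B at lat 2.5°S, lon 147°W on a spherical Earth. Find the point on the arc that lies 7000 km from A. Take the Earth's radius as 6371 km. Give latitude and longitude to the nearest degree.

≈ lat 42°N, lon 145°W

The haversine formula gives a central angle δ ≈ 1.873 rad (107.3°) between the endpoints. The total great-circle distance is δ·R ≈ 1.873 × 6371 ≈ 11932 km, so the target fraction is f = 7000/11932 ≈ 0.587.
Interpolate at f ≈ 0.587 with slerp weights a = sin((1−f)δ)/sin δ ≈ 0.732, b = sin(fδ)/sin δ ≈ 0.933.
p = a·p₁ + b·p₂ ≈ (-0.608, -0.431, 0.667); φ = arcsin(p_z) ≈ 41.81°, λ = atan2(p_y, p_x) ≈ -144.72°.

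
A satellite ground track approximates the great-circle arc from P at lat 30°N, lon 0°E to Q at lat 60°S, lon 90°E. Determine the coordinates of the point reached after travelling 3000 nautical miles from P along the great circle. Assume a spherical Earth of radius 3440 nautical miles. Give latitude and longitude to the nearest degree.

≈ lat 13°S, lon 26°E

The haversine formula gives a central angle δ ≈ 2.019 rad (115.7°) between the endpoints. The total great-circle distance is δ·R ≈ 2.019 × 3440 ≈ 6944 nmi, so the target fraction is f = 3000/6944 ≈ 0.432.
Interpolate at f ≈ 0.432 with slerp weights a = sin((1−f)δ)/sin δ ≈ 1.011, b = sin(fδ)/sin δ ≈ 0.849.
p = a·p₁ + b·p₂ ≈ (0.876, 0.425, -0.230); φ = arcsin(p_z) ≈ -13.30°, λ = atan2(p_y, p_x) ≈ 25.88°.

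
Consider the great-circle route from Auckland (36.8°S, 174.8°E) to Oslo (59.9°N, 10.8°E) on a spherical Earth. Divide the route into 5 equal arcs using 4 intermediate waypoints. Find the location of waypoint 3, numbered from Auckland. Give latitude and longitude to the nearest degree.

≈ 52°N, 143°E

The haversine formula gives a central angle δ ≈ 2.700 rad (154.7°) between the endpoints.
Interpolate at f = 3/5 with slerp weights a = sin((1−f)δ)/sin δ ≈ 2.066, b = sin(fδ)/sin δ ≈ 2.339.
p = a·p₁ + b·p₂ ≈ (-0.495, 0.370, 0.786); φ = arcsin(p_z) ≈ 51.84°, λ = atan2(p_y, p_x) ≈ 143.24°.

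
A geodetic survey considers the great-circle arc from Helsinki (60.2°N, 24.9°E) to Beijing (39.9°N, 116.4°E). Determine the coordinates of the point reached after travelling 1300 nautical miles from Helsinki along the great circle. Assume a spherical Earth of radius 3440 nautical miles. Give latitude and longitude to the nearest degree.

From cos δ = sin φ₁ sin φ₂ + cos φ₁ cos φ₂ cos Δλ, the central angle is δ ≈ 0.992 rad (56.9°). The total great-circle distance is δ·R ≈ 0.992 × 3440 ≈ 3414 nmi, so the target fraction is f = 1300/3414 ≈ 0.381.
Interpolate at f ≈ 0.381 with slerp weights a = sin((1−f)δ)/sin δ ≈ 0.689, b = sin(fδ)/sin δ ≈ 0.441.
p = a·p₁ + b·p₂ ≈ (0.160, 0.447, 0.880); φ = arcsin(p_z) ≈ 61.66°, λ = atan2(p_y, p_x) ≈ 70.29°.

≈ (62°N, 70°E)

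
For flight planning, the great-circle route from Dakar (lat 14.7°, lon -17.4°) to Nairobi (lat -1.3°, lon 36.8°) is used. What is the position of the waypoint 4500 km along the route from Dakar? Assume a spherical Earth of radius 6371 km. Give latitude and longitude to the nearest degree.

≈ lat 4°, lon 22°

The haversine formula gives a central angle δ ≈ 0.977 rad (56.0°) between the endpoints. The total great-circle distance is δ·R ≈ 0.977 × 6371 ≈ 6221 km, so the target fraction is f = 4500/6221 ≈ 0.723.
Interpolate at f ≈ 0.723 with slerp weights a = sin((1−f)δ)/sin δ ≈ 0.322, b = sin(fδ)/sin δ ≈ 0.783.
p = a·p₁ + b·p₂ ≈ (0.924, 0.376, 0.064); φ = arcsin(p_z) ≈ 3.67°, λ = atan2(p_y, p_x) ≈ 22.13°.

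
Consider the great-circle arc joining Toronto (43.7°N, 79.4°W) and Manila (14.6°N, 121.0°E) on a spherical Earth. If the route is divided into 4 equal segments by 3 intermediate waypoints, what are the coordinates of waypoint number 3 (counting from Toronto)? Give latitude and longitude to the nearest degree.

The haversine formula gives a central angle δ ≈ 2.073 rad (118.8°) between the endpoints.
Interpolate at f = 3/4 with slerp weights a = sin((1−f)δ)/sin δ ≈ 0.565, b = sin(fδ)/sin δ ≈ 1.141.
p = a·p₁ + b·p₂ ≈ (-0.493, 0.545, 0.678); φ = arcsin(p_z) ≈ 42.70°, λ = atan2(p_y, p_x) ≈ 132.18°.

≈ 43°N, 132°E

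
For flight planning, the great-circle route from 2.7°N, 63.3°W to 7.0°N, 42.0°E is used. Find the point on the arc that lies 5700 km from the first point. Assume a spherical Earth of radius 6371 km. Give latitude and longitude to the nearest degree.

≈ 8°N, 12°W

From cos δ = sin φ₁ sin φ₂ + cos φ₁ cos φ₂ cos Δλ, the central angle is δ ≈ 1.830 rad (104.8°). The total great-circle distance is δ·R ≈ 1.830 × 6371 ≈ 11656 km, so the target fraction is f = 5700/11656 ≈ 0.489.
Interpolate at f ≈ 0.489 with slerp weights a = sin((1−f)δ)/sin δ ≈ 0.832, b = sin(fδ)/sin δ ≈ 0.807.
p = a·p₁ + b·p₂ ≈ (0.969, -0.207, 0.138); φ = arcsin(p_z) ≈ 7.91°, λ = atan2(p_y, p_x) ≈ -12.05°.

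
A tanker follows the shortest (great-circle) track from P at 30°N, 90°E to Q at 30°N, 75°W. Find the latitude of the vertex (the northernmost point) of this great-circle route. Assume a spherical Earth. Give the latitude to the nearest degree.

The great circle lies in the plane with unit normal n̂ = (p₁ × p₂)/|p₁ × p₂|.
Here n̂_z ≈ -0.221; the vertex latitude is φ_max = arccos|n̂_z| ≈ 77.3°.

≈ 77°N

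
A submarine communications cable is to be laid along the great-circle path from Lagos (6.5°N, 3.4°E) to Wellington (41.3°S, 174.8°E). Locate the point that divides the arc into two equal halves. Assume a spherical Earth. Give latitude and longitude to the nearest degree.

The haversine formula gives a central angle δ ≈ 2.520 rad (144.4°) between the endpoints.
Interpolate at f = 1/2 with slerp weights a = sin((1−f)δ)/sin δ ≈ 1.634, b = sin(fδ)/sin δ ≈ 1.634.
p = a·p₁ + b·p₂ ≈ (0.398, 0.208, -0.894); φ = arcsin(p_z) ≈ -63.32°, λ = atan2(p_y, p_x) ≈ 27.53°.

≈ 63°S, 28°E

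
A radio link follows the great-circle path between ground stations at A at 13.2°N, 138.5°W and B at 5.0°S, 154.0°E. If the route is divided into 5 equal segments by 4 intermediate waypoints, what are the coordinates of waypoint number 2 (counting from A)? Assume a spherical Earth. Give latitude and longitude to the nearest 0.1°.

The haversine formula gives a central angle δ ≈ 1.212 rad (69.4°) between the endpoints.
Interpolate at f = 2/5 with slerp weights a = sin((1−f)δ)/sin δ ≈ 0.710, b = sin(fδ)/sin δ ≈ 0.498.
p = a·p₁ + b·p₂ ≈ (-0.963, -0.241, 0.119); φ = arcsin(p_z) ≈ 6.82°, λ = atan2(p_y, p_x) ≈ -165.97°.

≈ 6.8°N, 166.0°W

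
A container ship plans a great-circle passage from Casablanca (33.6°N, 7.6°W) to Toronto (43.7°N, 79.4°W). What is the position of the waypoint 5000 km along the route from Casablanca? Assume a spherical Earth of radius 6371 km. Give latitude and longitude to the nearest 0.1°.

The haversine formula gives a central angle δ ≈ 0.964 rad (55.2°) between the endpoints. The total great-circle distance is δ·R ≈ 0.964 × 6371 ≈ 6140 km, so the target fraction is f = 5000/6140 ≈ 0.814.
Interpolate at f ≈ 0.814 with slerp weights a = sin((1−f)δ)/sin δ ≈ 0.217, b = sin(fδ)/sin δ ≈ 0.860.
p = a·p₁ + b·p₂ ≈ (0.293, -0.635, 0.714); φ = arcsin(p_z) ≈ 45.59°, λ = atan2(p_y, p_x) ≈ -65.21°.

≈ (45.6°N, 65.2°W)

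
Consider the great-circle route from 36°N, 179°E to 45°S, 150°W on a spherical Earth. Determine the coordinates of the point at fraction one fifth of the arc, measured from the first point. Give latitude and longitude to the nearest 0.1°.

From cos δ = sin φ₁ sin φ₂ + cos φ₁ cos φ₂ cos Δλ, the central angle is δ ≈ 1.496 rad (85.7°).
Interpolate at f = 1/5 with slerp weights a = sin((1−f)δ)/sin δ ≈ 0.933, b = sin(fδ)/sin δ ≈ 0.296.
p = a·p₁ + b·p₂ ≈ (-0.936, -0.091, 0.340); φ = arcsin(p_z) ≈ 19.86°, λ = atan2(p_y, p_x) ≈ -174.43°.

≈ 19.9°N, 174.4°W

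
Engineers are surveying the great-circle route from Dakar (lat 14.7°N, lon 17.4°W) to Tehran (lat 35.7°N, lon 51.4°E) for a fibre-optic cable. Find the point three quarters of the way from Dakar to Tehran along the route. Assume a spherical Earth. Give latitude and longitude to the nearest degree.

≈ lat 34°N, lon 32°E

Convert each endpoint to a unit vector on the sphere (x = cos φ cos λ, y = cos φ sin λ, z = sin φ).
The central angle between the endpoints is δ = arccos(p₁·p₂) ≈ 1.124 rad (64.4°).
Interpolate at f = 3/4 with slerp weights a = sin((1−f)δ)/sin δ ≈ 0.307, b = sin(fδ)/sin δ ≈ 0.828.
p = a·p₁ + b·p₂ ≈ (0.703, 0.436, 0.561); φ = arcsin(p_z) ≈ 34.14°, λ = atan2(p_y, p_x) ≈ 31.83°.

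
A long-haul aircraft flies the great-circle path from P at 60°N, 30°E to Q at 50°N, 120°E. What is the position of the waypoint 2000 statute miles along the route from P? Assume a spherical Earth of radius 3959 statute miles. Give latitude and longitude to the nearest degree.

The haversine formula gives a central angle δ ≈ 0.845 rad (48.4°) between the endpoints. The total great-circle distance is δ·R ≈ 0.845 × 3959 ≈ 3347 mi, so the target fraction is f = 2000/3347 ≈ 0.598.
Interpolate at f ≈ 0.598 with slerp weights a = sin((1−f)δ)/sin δ ≈ 0.446, b = sin(fδ)/sin δ ≈ 0.647.
p = a·p₁ + b·p₂ ≈ (-0.015, 0.472, 0.882); φ = arcsin(p_z) ≈ 61.85°, λ = atan2(p_y, p_x) ≈ 91.79°.

≈ 62°N, 92°E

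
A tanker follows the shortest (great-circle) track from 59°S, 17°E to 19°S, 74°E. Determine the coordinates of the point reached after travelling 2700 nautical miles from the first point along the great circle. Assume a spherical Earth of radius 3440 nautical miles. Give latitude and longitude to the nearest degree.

Convert each endpoint to a unit vector on the sphere (x = cos φ cos λ, y = cos φ sin λ, z = sin φ).
The central angle between the endpoints is δ = arccos(p₁·p₂) ≈ 0.995 rad (57.0°). The total great-circle distance is δ·R ≈ 0.995 × 3440 ≈ 3424 nmi, so the target fraction is f = 2700/3424 ≈ 0.789.
Interpolate at f ≈ 0.789 with slerp weights a = sin((1−f)δ)/sin δ ≈ 0.249, b = sin(fδ)/sin δ ≈ 0.842.
p = a·p₁ + b·p₂ ≈ (0.342, 0.803, -0.488); φ = arcsin(p_z) ≈ -29.19°, λ = atan2(p_y, p_x) ≈ 66.93°.

≈ 29°S, 67°E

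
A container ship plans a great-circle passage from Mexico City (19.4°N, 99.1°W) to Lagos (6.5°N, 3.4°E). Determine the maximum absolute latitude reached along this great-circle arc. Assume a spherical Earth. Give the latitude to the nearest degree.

≈ 22°N

The great circle lies in the plane with unit normal n̂ = (p₁ × p₂)/|p₁ × p₂|.
Here n̂_z ≈ +0.928; the vertex latitude is φ_max = arccos|n̂_z| ≈ 21.9°.
Check via Clairaut: cos φ_max = |cos φ₁| · sin C = cos(19.4°)·sin(79.6°) ≈ 0.928, again giving ≈ 21.9°.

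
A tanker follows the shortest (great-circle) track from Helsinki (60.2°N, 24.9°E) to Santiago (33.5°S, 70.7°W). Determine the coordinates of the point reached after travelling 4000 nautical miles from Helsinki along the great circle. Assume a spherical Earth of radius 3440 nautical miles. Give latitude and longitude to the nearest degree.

≈ (14°N, 42°W)

The haversine formula gives a central angle δ ≈ 2.117 rad (121.3°) between the endpoints. The total great-circle distance is δ·R ≈ 2.117 × 3440 ≈ 7282 nmi, so the target fraction is f = 4000/7282 ≈ 0.549.
Interpolate at f ≈ 0.549 with slerp weights a = sin((1−f)δ)/sin δ ≈ 0.955, b = sin(fδ)/sin δ ≈ 1.074.
p = a·p₁ + b·p₂ ≈ (0.726, -0.646, 0.236); φ = arcsin(p_z) ≈ 13.63°, λ = atan2(p_y, p_x) ≈ -41.63°.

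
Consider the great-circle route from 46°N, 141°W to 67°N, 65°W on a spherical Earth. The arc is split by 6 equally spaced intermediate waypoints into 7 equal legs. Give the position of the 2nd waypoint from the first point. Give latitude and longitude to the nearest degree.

≈ 56°N, 129°W

The haversine formula gives a central angle δ ≈ 0.756 rad (43.3°) between the endpoints.
Interpolate at f = 2/7 with slerp weights a = sin((1−f)δ)/sin δ ≈ 0.749, b = sin(fδ)/sin δ ≈ 0.312.
p = a·p₁ + b·p₂ ≈ (-0.353, -0.438, 0.827); φ = arcsin(p_z) ≈ 55.76°, λ = atan2(p_y, p_x) ≈ -128.85°.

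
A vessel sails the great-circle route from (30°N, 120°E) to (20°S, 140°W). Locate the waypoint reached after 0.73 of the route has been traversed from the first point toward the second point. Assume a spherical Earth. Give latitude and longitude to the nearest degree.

≈ (6°S, 166°W)

Convert each endpoint to a unit vector on the sphere (x = cos φ cos λ, y = cos φ sin λ, z = sin φ).
The central angle between the endpoints is δ = arccos(p₁·p₂) ≈ 1.888 rad (108.2°).
Interpolate at f = 0.73 with slerp weights a = sin((1−f)δ)/sin δ ≈ 0.514, b = sin(fδ)/sin δ ≈ 1.033.
p = a·p₁ + b·p₂ ≈ (-0.966, -0.239, -0.097); φ = arcsin(p_z) ≈ -5.54°, λ = atan2(p_y, p_x) ≈ -166.12°.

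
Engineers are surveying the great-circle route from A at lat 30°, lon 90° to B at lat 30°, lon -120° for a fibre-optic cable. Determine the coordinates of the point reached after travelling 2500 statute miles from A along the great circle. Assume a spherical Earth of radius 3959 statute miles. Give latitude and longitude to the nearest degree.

Convert each endpoint to a unit vector on the sphere (x = cos φ cos λ, y = cos φ sin λ, z = sin φ).
The central angle between the endpoints is δ = arccos(p₁·p₂) ≈ 1.982 rad (113.5°). The total great-circle distance is δ·R ≈ 1.982 × 3959 ≈ 7846 mi, so the target fraction is f = 2500/7846 ≈ 0.319.
Interpolate at f ≈ 0.319 with slerp weights a = sin((1−f)δ)/sin δ ≈ 1.064, b = sin(fδ)/sin δ ≈ 0.644.
p = a·p₁ + b·p₂ ≈ (-0.279, 0.439, 0.854); φ = arcsin(p_z) ≈ 58.67°, λ = atan2(p_y, p_x) ≈ 122.43°.

≈ lat 59°, lon 122°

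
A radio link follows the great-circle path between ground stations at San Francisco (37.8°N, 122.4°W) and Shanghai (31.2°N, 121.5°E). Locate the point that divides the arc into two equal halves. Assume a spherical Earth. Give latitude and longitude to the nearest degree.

The haversine formula gives a central angle δ ≈ 1.551 rad (88.8°) between the endpoints.
Interpolate at f = 1/2 with slerp weights a = sin((1−f)δ)/sin δ ≈ 0.700, b = sin(fδ)/sin δ ≈ 0.700.
p = a·p₁ + b·p₂ ≈ (-0.609, 0.044, 0.792); φ = arcsin(p_z) ≈ 52.35°, λ = atan2(p_y, p_x) ≈ 175.91°.

≈ 52°N, 176°E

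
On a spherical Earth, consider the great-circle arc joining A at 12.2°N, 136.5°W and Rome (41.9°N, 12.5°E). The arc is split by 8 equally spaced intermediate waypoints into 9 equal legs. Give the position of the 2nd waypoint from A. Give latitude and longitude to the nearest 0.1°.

≈ 35.5°N, 122.7°W

Write both endpoints as unit vectors p₁, p₂ with components (cos φ cos λ, cos φ sin λ, sin φ).
The central angle between the endpoints is δ = arccos(p₁·p₂) ≈ 2.074 rad (118.8°).
Interpolate at f = 2/9 with slerp weights a = sin((1−f)δ)/sin δ ≈ 1.141, b = sin(fδ)/sin δ ≈ 0.508.
p = a·p₁ + b·p₂ ≈ (-0.440, -0.686, 0.580); φ = arcsin(p_z) ≈ 35.46°, λ = atan2(p_y, p_x) ≈ -122.67°.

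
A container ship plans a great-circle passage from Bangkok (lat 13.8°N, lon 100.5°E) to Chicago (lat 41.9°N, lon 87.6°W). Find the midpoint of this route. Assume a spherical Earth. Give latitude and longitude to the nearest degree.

Convert each endpoint to a unit vector on the sphere (x = cos φ cos λ, y = cos φ sin λ, z = sin φ).
The central angle between the endpoints is δ = arccos(p₁·p₂) ≈ 2.161 rad (123.8°).
Interpolate at f = 1/2 with slerp weights a = sin((1−f)δ)/sin δ ≈ 1.062, b = sin(fδ)/sin δ ≈ 1.062.
p = a·p₁ + b·p₂ ≈ (-0.155, 0.224, 0.962); φ = arcsin(p_z) ≈ 74.19°, λ = atan2(p_y, p_x) ≈ 124.62°.

≈ lat 74°N, lon 125°E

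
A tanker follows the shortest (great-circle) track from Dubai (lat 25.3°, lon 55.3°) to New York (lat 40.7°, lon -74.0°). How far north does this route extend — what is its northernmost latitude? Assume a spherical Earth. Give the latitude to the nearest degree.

The great circle lies in the plane with unit normal n̂ = (p₁ × p₂)/|p₁ × p₂|.
Here n̂_z ≈ -0.537; the vertex latitude is φ_max = arccos|n̂_z| ≈ 57.5°.

≈ 58°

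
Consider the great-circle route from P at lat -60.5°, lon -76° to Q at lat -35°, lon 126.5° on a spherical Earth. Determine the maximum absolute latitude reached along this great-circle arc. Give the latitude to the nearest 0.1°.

The great circle lies in the plane with unit normal n̂ = (p₁ × p₂)/|p₁ × p₂|.
Here n̂_z ≈ -0.156; the vertex latitude is φ_max = arccos|n̂_z| ≈ 81.0°.

≈ -81.0°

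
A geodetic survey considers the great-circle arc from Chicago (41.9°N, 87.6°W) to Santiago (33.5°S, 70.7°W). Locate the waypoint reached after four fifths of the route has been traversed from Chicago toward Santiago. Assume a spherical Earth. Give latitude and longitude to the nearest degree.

≈ 18°S, 74°W

The haversine formula gives a central angle δ ≈ 1.344 rad (77.0°) between the endpoints.
Interpolate at f = 4/5 with slerp weights a = sin((1−f)δ)/sin δ ≈ 0.272, b = sin(fδ)/sin δ ≈ 0.903.
p = a·p₁ + b·p₂ ≈ (0.257, -0.913, -0.316); φ = arcsin(p_z) ≈ -18.44°, λ = atan2(p_y, p_x) ≈ -74.26°.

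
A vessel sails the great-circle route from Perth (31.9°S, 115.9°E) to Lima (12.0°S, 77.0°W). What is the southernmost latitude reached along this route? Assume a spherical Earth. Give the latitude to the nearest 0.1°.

≈ 75.0°S

The great circle lies in the plane with unit normal n̂ = (p₁ × p₂)/|p₁ × p₂|.
Here n̂_z ≈ +0.259; the vertex latitude is φ_max = arccos|n̂_z| ≈ 75.0°.
Check via Clairaut: cos φ_max = |cos φ₁| · sin C = cos(31.9°)·sin(162.2°) ≈ 0.259, again giving ≈ 75.0°.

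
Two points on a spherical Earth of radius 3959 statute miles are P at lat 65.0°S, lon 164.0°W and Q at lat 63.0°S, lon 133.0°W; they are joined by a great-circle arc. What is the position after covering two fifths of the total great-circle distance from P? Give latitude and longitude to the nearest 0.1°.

From cos δ = sin φ₁ sin φ₂ + cos φ₁ cos φ₂ cos Δλ, the central angle is δ ≈ 0.237 rad (13.6°).
Interpolate at f = 2/5 with slerp weights a = sin((1−f)δ)/sin δ ≈ 0.604, b = sin(fδ)/sin δ ≈ 0.403.
p = a·p₁ + b·p₂ ≈ (-0.370, -0.204, -0.906); φ = arcsin(p_z) ≈ -65.00°, λ = atan2(p_y, p_x) ≈ -151.11°.

≈ lat 65.0°S, lon 151.1°W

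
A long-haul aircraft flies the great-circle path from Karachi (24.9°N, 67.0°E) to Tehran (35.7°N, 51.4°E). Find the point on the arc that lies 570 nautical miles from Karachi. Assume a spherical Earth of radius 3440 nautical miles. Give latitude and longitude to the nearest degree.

The haversine formula gives a central angle δ ≈ 0.301 rad (17.2°) between the endpoints. The total great-circle distance is δ·R ≈ 0.301 × 3440 ≈ 1034 nmi, so the target fraction is f = 570/1034 ≈ 0.551.
Interpolate at f ≈ 0.551 with slerp weights a = sin((1−f)δ)/sin δ ≈ 0.454, b = sin(fδ)/sin δ ≈ 0.557.
p = a·p₁ + b·p₂ ≈ (0.443, 0.733, 0.516); φ = arcsin(p_z) ≈ 31.08°, λ = atan2(p_y, p_x) ≈ 58.83°.

≈ 31°N, 59°E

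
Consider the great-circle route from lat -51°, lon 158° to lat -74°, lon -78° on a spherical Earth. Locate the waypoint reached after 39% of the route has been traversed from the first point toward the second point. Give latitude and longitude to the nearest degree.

≈ lat -69°, lon 174°

The haversine formula gives a central angle δ ≈ 0.863 rad (49.5°) between the endpoints.
Interpolate at f = 0.39 with slerp weights a = sin((1−f)δ)/sin δ ≈ 0.661, b = sin(fδ)/sin δ ≈ 0.435.
p = a·p₁ + b·p₂ ≈ (-0.361, 0.039, -0.932); φ = arcsin(p_z) ≈ -68.71°, λ = atan2(p_y, p_x) ≈ 173.88°.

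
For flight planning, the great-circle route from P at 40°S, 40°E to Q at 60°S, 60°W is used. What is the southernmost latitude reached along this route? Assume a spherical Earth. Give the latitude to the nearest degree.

≈ 64°S

The great circle lies in the plane with unit normal n̂ = (p₁ × p₂)/|p₁ × p₂|.
Here n̂_z ≈ -0.433; the vertex latitude is φ_max = arccos|n̂_z| ≈ 64.4°.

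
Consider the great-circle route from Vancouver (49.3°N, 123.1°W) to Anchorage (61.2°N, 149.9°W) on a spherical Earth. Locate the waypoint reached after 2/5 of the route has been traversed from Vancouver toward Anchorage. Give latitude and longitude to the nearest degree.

Write both endpoints as unit vectors p₁, p₂ with components (cos φ cos λ, cos φ sin λ, sin φ).
The central angle between the endpoints is δ = arccos(p₁·p₂) ≈ 0.334 rad (19.1°).
Interpolate at f = 2/5 with slerp weights a = sin((1−f)δ)/sin δ ≈ 0.607, b = sin(fδ)/sin δ ≈ 0.406.
p = a·p₁ + b·p₂ ≈ (-0.386, -0.430, 0.816); φ = arcsin(p_z) ≈ 54.73°, λ = atan2(p_y, p_x) ≈ -131.89°.

≈ 55°N, 132°W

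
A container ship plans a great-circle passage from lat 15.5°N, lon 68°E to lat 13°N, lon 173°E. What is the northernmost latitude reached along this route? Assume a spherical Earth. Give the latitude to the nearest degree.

The great circle lies in the plane with unit normal n̂ = (p₁ × p₂)/|p₁ × p₂|.
Here n̂_z ≈ +0.923; the vertex latitude is φ_max = arccos|n̂_z| ≈ 22.7°.
Check via Clairaut: cos φ_max = |cos φ₁| · sin C = cos(15.5°)·sin(73.2°) ≈ 0.923, again giving ≈ 22.7°.

≈ 23°N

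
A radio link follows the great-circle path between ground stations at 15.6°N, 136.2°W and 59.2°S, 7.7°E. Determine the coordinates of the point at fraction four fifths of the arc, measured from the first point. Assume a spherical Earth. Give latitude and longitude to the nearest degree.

Convert each endpoint to a unit vector on the sphere (x = cos φ cos λ, y = cos φ sin λ, z = sin φ).
The central angle between the endpoints is δ = arccos(p₁·p₂) ≈ 2.252 rad (129.0°).
Interpolate at f = 4/5 with slerp weights a = sin((1−f)δ)/sin δ ≈ 0.560, b = sin(fδ)/sin δ ≈ 1.253.
p = a·p₁ + b·p₂ ≈ (0.246, -0.287, -0.926); φ = arcsin(p_z) ≈ -67.75°, λ = atan2(p_y, p_x) ≈ -49.41°.

≈ 68°S, 49°W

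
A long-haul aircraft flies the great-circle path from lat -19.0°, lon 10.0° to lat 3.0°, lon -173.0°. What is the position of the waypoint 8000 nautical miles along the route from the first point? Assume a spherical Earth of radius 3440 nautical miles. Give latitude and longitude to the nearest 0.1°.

Write both endpoints as unit vectors p₁, p₂ with components (cos φ cos λ, cos φ sin λ, sin φ).
The central angle between the endpoints is δ = arccos(p₁·p₂) ≈ 2.858 rad (163.7°). The total great-circle distance is δ·R ≈ 2.858 × 3440 ≈ 9830 nmi, so the target fraction is f = 8000/9830 ≈ 0.814.
Interpolate at f ≈ 0.814 with slerp weights a = sin((1−f)δ)/sin δ ≈ 1.811, b = sin(fδ)/sin δ ≈ 2.600.
p = a·p₁ + b·p₂ ≈ (-0.891, -0.019, -0.454); φ = arcsin(p_z) ≈ -26.97°, λ = atan2(p_y, p_x) ≈ -178.77°.

≈ lat -27.0°, lon -178.8°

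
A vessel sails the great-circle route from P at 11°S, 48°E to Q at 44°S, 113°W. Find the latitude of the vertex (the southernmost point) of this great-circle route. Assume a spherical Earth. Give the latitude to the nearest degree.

The great circle lies in the plane with unit normal n̂ = (p₁ × p₂)/|p₁ × p₂|.
Here n̂_z ≈ -0.272; the vertex latitude is φ_max = arccos|n̂_z| ≈ 74.2°.
Check via Clairaut: cos φ_max = |cos φ₁| · sin C = cos(11.0°)·sin(163.9°) ≈ 0.272, again giving ≈ 74.2°.

≈ 74°S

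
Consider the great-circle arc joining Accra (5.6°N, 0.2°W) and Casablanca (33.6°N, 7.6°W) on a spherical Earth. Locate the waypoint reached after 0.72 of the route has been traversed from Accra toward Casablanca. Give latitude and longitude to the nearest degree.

≈ 26°N, 5°W

The haversine formula gives a central angle δ ≈ 0.503 rad (28.8°) between the endpoints.
Interpolate at f = 0.72 with slerp weights a = sin((1−f)δ)/sin δ ≈ 0.291, b = sin(fδ)/sin δ ≈ 0.735.
p = a·p₁ + b·p₂ ≈ (0.897, -0.082, 0.435); φ = arcsin(p_z) ≈ 25.79°, λ = atan2(p_y, p_x) ≈ -5.22°.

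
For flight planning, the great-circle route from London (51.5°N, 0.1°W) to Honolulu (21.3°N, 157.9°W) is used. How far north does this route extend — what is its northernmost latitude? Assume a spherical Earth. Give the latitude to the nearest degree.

The great circle lies in the plane with unit normal n̂ = (p₁ × p₂)/|p₁ × p₂|.
Here n̂_z ≈ -0.226; the vertex latitude is φ_max = arccos|n̂_z| ≈ 76.9°.

≈ 77°N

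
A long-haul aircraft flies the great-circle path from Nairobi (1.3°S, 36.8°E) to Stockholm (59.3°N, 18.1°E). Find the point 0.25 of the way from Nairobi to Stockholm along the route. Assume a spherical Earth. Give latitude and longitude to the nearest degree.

≈ 14°N, 34°E

Convert each endpoint to a unit vector on the sphere (x = cos φ cos λ, y = cos φ sin λ, z = sin φ).
The central angle between the endpoints is δ = arccos(p₁·p₂) ≈ 1.088 rad (62.4°).
Interpolate at f = 0.25 with slerp weights a = sin((1−f)δ)/sin δ ≈ 0.822, b = sin(fδ)/sin δ ≈ 0.303.
p = a·p₁ + b·p₂ ≈ (0.806, 0.541, 0.242); φ = arcsin(p_z) ≈ 14.02°, λ = atan2(p_y, p_x) ≈ 33.87°.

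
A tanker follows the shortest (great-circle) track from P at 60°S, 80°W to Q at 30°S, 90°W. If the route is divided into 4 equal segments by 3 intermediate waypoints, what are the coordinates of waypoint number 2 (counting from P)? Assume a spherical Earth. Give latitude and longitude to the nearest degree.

≈ 45°S, 86°W

Convert each endpoint to a unit vector on the sphere (x = cos φ cos λ, y = cos φ sin λ, z = sin φ).
The central angle between the endpoints is δ = arccos(p₁·p₂) ≈ 0.537 rad (30.7°).
Interpolate at f = 2/4 with slerp weights a = sin((1−f)δ)/sin δ ≈ 0.519, b = sin(fδ)/sin δ ≈ 0.519.
p = a·p₁ + b·p₂ ≈ (0.045, -0.704, -0.708); φ = arcsin(p_z) ≈ -45.10°, λ = atan2(p_y, p_x) ≈ -86.34°.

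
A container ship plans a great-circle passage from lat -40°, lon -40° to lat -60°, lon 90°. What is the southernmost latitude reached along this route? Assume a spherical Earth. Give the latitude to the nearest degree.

≈ -72°

The great circle lies in the plane with unit normal n̂ = (p₁ × p₂)/|p₁ × p₂|.
Here n̂_z ≈ +0.309; the vertex latitude is φ_max = arccos|n̂_z| ≈ 72.0°.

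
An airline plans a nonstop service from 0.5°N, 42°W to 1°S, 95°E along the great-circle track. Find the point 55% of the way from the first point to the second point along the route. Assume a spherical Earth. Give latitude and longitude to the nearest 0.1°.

≈ 0.8°S, 33.3°E

Write both endpoints as unit vectors p₁, p₂ with components (cos φ cos λ, cos φ sin λ, sin φ).
The central angle between the endpoints is δ = arccos(p₁·p₂) ≈ 2.391 rad (137.0°).
Interpolate at f = 0.55 with slerp weights a = sin((1−f)δ)/sin δ ≈ 1.290, b = sin(fδ)/sin δ ≈ 1.419.
p = a·p₁ + b·p₂ ≈ (0.835, 0.550, -0.013); φ = arcsin(p_z) ≈ -0.77°, λ = atan2(p_y, p_x) ≈ 33.34°.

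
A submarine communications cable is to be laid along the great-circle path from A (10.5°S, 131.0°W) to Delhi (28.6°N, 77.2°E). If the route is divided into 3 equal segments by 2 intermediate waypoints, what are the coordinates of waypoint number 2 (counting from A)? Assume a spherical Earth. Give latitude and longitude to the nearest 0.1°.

≈ (39.2°N, 136.3°E)

From cos δ = sin φ₁ sin φ₂ + cos φ₁ cos φ₂ cos Δλ, the central angle is δ ≈ 2.583 rad (148.0°).
Interpolate at f = 2/3 with slerp weights a = sin((1−f)δ)/sin δ ≈ 1.431, b = sin(fδ)/sin δ ≈ 1.866.
p = a·p₁ + b·p₂ ≈ (-0.560, 0.535, 0.632); φ = arcsin(p_z) ≈ 39.21°, λ = atan2(p_y, p_x) ≈ 136.33°.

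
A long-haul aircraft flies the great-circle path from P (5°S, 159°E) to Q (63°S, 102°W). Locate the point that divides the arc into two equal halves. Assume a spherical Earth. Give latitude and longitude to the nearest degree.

≈ (44°S, 175°W)

Write both endpoints as unit vectors p₁, p₂ with components (cos φ cos λ, cos φ sin λ, sin φ).
The central angle between the endpoints is δ = arccos(p₁·p₂) ≈ 1.564 rad (89.6°).
Interpolate at f = 1/2 with slerp weights a = sin((1−f)δ)/sin δ ≈ 0.705, b = sin(fδ)/sin δ ≈ 0.705.
p = a·p₁ + b·p₂ ≈ (-0.722, -0.061, -0.689); φ = arcsin(p_z) ≈ -43.57°, λ = atan2(p_y, p_x) ≈ -175.14°.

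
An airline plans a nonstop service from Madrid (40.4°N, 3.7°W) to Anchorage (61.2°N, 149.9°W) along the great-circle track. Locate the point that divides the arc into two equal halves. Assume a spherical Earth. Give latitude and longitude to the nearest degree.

≈ 74°N, 40°W

Write both endpoints as unit vectors p₁, p₂ with components (cos φ cos λ, cos φ sin λ, sin φ).
The central angle between the endpoints is δ = arccos(p₁·p₂) ≈ 1.305 rad (74.7°).
Interpolate at f = 1/2 with slerp weights a = sin((1−f)δ)/sin δ ≈ 0.629, b = sin(fδ)/sin δ ≈ 0.629.
p = a·p₁ + b·p₂ ≈ (0.216, -0.183, 0.959); φ = arcsin(p_z) ≈ 73.56°, λ = atan2(p_y, p_x) ≈ -40.27°.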